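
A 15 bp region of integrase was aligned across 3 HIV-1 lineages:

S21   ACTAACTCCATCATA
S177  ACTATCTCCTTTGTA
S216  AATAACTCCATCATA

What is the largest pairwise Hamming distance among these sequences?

5

Pairwise Hamming distances:
  S21 vs S177: 4
  S21 vs S216: 1
  S177 vs S216: 5
The largest is 5, between S177 and S216.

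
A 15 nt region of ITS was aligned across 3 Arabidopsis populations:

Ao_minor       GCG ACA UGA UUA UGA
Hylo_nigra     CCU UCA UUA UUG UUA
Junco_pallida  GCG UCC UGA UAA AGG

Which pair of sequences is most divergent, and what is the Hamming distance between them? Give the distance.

Pairwise Hamming distances:
  Ao_minor vs Hylo_nigra: 6
  Ao_minor vs Junco_pallida: 5
  Hylo_nigra vs Junco_pallida: 9
The largest is 9, between Hylo_nigra and Junco_pallida.

9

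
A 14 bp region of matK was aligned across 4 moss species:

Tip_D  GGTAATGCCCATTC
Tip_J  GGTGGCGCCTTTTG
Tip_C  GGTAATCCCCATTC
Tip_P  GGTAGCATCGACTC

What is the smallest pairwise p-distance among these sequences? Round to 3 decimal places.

0.071

Pairwise Hamming distances:
  Tip_D vs Tip_J: 6
  Tip_D vs Tip_C: 1
  Tip_D vs Tip_P: 6
  Tip_J vs Tip_C: 7
  Tip_J vs Tip_P: 7
  Tip_C vs Tip_P: 6
The smallest is 1 mismatch, between Tip_D and Tip_C; p = 1/14 = 0.071.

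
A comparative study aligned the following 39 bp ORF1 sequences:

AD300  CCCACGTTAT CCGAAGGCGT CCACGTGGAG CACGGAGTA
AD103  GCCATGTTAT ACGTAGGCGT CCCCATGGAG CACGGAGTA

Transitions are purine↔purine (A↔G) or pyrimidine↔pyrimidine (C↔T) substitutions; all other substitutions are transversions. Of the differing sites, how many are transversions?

Mismatches occur at site 1 (C↔G, transversion), site 5 (C↔T, transition), site 11 (C↔A, transversion), site 14 (A↔T, transversion), site 23 (A↔C, transversion), site 25 (G↔A, transition).
Of the 6 differences, 2 transitions and 4 transversions, so the answer is 4.

4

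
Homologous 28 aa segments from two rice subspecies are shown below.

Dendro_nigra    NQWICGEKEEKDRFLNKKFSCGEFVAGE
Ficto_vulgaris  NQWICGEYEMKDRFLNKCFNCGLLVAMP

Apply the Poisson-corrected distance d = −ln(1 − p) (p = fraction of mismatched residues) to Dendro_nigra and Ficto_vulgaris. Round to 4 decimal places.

Mismatches occur at site 8 (K→Y), site 10 (E→M), site 18 (K→C), site 20 (S→N), site 23 (E→L), site 24 (F→L), site 27 (G→M), site 28 (E→P).
p = 8/28 = 0.285714.
d = −ln(1 − 0.285714) = −ln(0.714286) = 0.3365.

0.3365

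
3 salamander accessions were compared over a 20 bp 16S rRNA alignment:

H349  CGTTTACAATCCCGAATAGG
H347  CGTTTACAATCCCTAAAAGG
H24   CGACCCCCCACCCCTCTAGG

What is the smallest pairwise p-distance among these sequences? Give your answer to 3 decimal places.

0.100

Pairwise Hamming distances:
  H349 vs H347: 2
  H349 vs H24: 10
  H347 vs H24: 11
The smallest is 2 mismatches, between H349 and H347; p = 2/20 = 0.100.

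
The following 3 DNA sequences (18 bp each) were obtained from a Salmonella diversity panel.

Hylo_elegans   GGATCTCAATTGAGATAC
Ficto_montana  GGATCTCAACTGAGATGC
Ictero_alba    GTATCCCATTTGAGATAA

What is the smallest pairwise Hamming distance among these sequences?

2

Pairwise Hamming distances:
  Hylo_elegans vs Ficto_montana: 2
  Hylo_elegans vs Ictero_alba: 4
  Ficto_montana vs Ictero_alba: 6
The smallest is 2, between Hylo_elegans and Ficto_montana.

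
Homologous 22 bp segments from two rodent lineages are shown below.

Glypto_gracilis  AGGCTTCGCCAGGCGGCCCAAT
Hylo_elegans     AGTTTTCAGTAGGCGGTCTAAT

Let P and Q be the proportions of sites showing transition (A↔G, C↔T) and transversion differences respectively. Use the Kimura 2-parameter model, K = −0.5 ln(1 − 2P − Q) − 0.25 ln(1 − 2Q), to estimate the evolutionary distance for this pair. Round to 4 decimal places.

Mismatches occur at site 3 (G↔T, transversion), site 4 (C↔T, transition), site 8 (G↔A, transition), site 9 (C↔G, transversion), site 10 (C↔T, transition), site 17 (C↔T, transition), site 19 (C↔T, transition).
Of the 7 differences, 5 transitions and 2 transversions over 22 sites: P = 5/22 = 0.227273, Q = 2/22 = 0.090909.
d = −0.5·ln(0.454545) − 0.25·ln(0.818182) = −0.5·(-0.788458) − 0.25·(-0.200670) = 0.4444.

0.4444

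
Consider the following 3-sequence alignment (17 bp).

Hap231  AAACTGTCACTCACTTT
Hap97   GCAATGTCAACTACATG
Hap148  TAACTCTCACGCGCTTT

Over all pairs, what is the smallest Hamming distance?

4

Pairwise Hamming distances:
  Hap231 vs Hap97: 8
  Hap231 vs Hap148: 4
  Hap97 vs Hap148: 10
The smallest is 4, between Hap231 and Hap148.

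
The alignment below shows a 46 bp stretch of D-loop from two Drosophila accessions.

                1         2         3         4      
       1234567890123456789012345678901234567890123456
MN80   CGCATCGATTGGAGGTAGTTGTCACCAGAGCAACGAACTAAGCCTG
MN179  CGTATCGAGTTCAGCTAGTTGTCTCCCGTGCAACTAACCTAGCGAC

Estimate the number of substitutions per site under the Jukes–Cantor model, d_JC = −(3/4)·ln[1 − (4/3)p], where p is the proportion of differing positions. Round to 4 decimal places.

0.3904

Differing sites — 3:C/T; 9:T/G; 11:G/T; 12:G/C; 15:G/C; 24:A/T; 27:A/C; 29:A/T; 35:G/T; 39:T/C; 40:A/T; 44:C/G; 45:T/A; 46:G/C.
p = 14/46 = 0.304348.
d = −0.75 · ln(1 − (4/3)·0.304348) = −0.75 · ln(0.594203) = −0.75 · (-0.520534) = 0.3904.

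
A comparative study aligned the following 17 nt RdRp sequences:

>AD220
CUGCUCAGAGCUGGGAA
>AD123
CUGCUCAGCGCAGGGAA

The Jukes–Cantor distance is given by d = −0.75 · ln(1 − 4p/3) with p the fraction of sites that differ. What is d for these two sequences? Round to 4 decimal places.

Mismatches occur at site 9 (A→C), site 12 (U→A).
p = 2/17 = 0.117647.
d = −0.75 · ln(1 − (4/3)·0.117647) = −0.75 · ln(0.843137) = −0.75 · (-0.170626) = 0.1280.

0.1280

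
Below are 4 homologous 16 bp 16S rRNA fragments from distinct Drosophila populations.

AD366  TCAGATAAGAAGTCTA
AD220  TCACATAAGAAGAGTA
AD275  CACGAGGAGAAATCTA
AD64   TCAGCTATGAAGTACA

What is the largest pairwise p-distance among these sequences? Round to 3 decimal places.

0.625

Pairwise Hamming distances:
  AD366 vs AD220: 3
  AD366 vs AD275: 6
  AD366 vs AD64: 4
  AD220 vs AD275: 9
  AD220 vs AD64: 6
  AD275 vs AD64: 10
The largest is 10 mismatches, between AD275 and AD64; p = 10/16 = 0.625.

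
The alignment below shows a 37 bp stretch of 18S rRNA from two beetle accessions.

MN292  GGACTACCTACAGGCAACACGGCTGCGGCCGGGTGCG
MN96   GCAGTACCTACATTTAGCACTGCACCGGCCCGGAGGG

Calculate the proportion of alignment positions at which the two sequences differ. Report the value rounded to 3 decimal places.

0.324

Differing sites — 2:G/C; 4:C/G; 13:G/T; 14:G/T; 15:C/T; 17:A/G; 21:G/T; 24:T/A; 25:G/C; 31:G/C; 34:T/A; 36:C/G.
There are 12 differences over 37 sites, so p = 12/37 = 0.324.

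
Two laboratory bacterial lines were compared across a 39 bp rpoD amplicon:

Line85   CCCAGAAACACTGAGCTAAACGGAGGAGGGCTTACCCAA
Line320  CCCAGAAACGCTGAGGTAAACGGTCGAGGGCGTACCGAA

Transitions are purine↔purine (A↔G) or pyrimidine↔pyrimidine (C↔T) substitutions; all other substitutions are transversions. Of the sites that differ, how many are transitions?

1

Differing sites — 10:A/G (Ti); 16:C/G (Tv); 24:A/T (Tv); 25:G/C (Tv); 32:T/G (Tv); 37:C/G (Tv).
Of the 6 differences, 1 transition and 5 transversions, so the answer is 1.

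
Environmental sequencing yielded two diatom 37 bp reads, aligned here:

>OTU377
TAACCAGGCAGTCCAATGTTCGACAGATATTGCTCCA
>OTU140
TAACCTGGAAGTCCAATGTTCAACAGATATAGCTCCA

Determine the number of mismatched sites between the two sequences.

4

Differing sites — 6:A/T; 9:C/A; 22:G/A; 31:T/A.
That gives 4 mismatches out of 37 aligned sites, so the Hamming distance is 4.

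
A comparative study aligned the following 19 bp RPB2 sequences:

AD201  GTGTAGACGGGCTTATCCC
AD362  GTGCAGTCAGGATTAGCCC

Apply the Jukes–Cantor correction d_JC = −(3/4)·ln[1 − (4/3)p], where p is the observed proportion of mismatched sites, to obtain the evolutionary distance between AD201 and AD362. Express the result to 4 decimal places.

0.3241

Mismatches occur at site 4 (T/C), site 7 (A/T), site 9 (G/A), site 12 (C/A), site 16 (T/G).
p = 5/19 = 0.263158.
d = −0.75 · ln(1 − (4/3)·0.263158) = −0.75 · ln(0.649123) = −0.75 · (-0.432133) = 0.3241.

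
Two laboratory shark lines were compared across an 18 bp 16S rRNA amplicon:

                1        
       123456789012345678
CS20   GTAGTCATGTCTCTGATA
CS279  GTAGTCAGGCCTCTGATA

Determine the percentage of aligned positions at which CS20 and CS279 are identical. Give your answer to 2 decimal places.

Mismatches occur at site 8 (T→G), site 10 (T→C).
16 of the 18 sites match, so the percent identity is 16/18 × 100 = 88.89%.

88.89%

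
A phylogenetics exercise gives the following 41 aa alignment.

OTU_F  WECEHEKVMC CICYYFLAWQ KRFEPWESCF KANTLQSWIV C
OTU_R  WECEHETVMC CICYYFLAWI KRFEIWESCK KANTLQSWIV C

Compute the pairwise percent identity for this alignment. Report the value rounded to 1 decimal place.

90.2%

Mismatches occur at site 7 (K→T), site 20 (Q→I), site 25 (P→I), site 30 (F→K).
37 of the 41 sites match, so the percent identity is 37/41 × 100 = 90.2%.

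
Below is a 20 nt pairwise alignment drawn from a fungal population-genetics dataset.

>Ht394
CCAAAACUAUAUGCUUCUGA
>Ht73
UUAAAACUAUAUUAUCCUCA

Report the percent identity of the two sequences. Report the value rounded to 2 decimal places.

70.00%

Differing sites — 1:C/U; 2:C/U; 13:G/U; 14:C/A; 16:U/C; 19:G/C.
14 of the 20 sites match, so the percent identity is 14/20 × 100 = 70.00%.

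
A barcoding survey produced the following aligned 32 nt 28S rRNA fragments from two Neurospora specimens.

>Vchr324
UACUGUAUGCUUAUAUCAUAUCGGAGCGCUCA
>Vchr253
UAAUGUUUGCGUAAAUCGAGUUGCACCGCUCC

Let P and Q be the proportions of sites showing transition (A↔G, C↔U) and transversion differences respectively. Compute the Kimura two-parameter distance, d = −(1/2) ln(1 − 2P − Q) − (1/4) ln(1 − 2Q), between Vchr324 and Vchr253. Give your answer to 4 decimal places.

The sequences differ at positions 3 (C/A, transversion), 7 (A/U, transversion), 11 (U/G, transversion), 14 (U/A, transversion), 18 (A/G, transition), 19 (U/A, transversion), 20 (A/G, transition), 22 (C/U, transition), 24 (G/C, transversion), 26 (G/C, transversion), 32 (A/C, transversion).
Of the 11 differences, 3 transitions and 8 transversions over 32 sites: P = 3/32 = 0.093750, Q = 8/32 = 0.250000.
d = −0.5·ln(0.562500) − 0.25·ln(0.500000) = −0.5·(-0.575364) − 0.25·(-0.693147) = 0.4610.

0.4610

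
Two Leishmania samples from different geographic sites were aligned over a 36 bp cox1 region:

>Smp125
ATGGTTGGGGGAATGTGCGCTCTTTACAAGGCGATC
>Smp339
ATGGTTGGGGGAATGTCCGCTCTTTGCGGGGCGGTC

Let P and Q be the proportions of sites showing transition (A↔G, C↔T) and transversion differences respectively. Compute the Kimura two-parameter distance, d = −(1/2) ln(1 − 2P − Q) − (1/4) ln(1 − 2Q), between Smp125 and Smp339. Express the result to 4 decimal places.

0.1581

Mismatches occur at site 17 (G↔C, transversion), site 26 (A↔G, transition), site 28 (A↔G, transition), site 29 (A↔G, transition), site 34 (A↔G, transition).
Of the 5 differences, 4 transitions and 1 transversion over 36 sites: P = 4/36 = 0.111111, Q = 1/36 = 0.027778.
d = −0.5·ln(0.750000) − 0.25·ln(0.944444) = −0.5·(-0.287682) − 0.25·(-0.057159) = 0.1581.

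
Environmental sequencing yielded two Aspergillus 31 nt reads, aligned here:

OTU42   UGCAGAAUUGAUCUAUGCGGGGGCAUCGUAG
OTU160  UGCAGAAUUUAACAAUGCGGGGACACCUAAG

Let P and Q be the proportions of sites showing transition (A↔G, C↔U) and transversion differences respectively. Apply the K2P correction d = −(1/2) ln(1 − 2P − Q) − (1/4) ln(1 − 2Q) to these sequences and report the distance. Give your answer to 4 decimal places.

The sequences differ at positions 10 (G/U, transversion), 12 (U/A, transversion), 14 (U/A, transversion), 23 (G/A, transition), 26 (U/C, transition), 28 (G/U, transversion), 29 (U/A, transversion).
Of the 7 differences, 2 transitions and 5 transversions over 31 sites: P = 2/31 = 0.064516, Q = 5/31 = 0.161290.
d = −0.5·ln(0.709678) − 0.25·ln(0.677420) = −0.5·(-0.342944) − 0.25·(-0.389464) = 0.2688.

0.2688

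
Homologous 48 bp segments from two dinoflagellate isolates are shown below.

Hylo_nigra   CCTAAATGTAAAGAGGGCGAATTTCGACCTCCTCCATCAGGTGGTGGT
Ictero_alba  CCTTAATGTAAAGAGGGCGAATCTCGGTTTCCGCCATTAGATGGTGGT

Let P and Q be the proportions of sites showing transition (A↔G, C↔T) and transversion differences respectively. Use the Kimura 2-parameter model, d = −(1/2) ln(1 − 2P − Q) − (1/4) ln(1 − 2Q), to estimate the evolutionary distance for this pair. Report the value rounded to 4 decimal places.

The sequences differ at positions 4 (A/T, transversion), 23 (T/C, transition), 27 (A/G, transition), 28 (C/T, transition), 29 (C/T, transition), 33 (T/G, transversion), 38 (C/T, transition), 41 (G/A, transition).
Of the 8 differences, 6 transitions and 2 transversions over 48 sites: P = 6/48 = 0.125000, Q = 2/48 = 0.041667.
d = −0.5·ln(0.708333) − 0.25·ln(0.916666) = −0.5·(-0.344841) − 0.25·(-0.087012) = 0.1942.

0.1942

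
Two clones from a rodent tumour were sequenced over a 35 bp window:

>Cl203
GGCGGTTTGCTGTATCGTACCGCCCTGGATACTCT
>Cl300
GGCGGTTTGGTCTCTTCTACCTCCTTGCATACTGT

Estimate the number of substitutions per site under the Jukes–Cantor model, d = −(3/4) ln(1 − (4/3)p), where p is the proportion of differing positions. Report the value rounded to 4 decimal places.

0.3149

Mismatches occur at site 10 (C/G), site 12 (G/C), site 14 (A/C), site 16 (C/T), site 17 (G/C), site 22 (G/T), site 25 (C/T), site 28 (G/C), site 34 (C/G).
p = 9/35 = 0.257143.
d = −0.75 · ln(1 − (4/3)·0.257143) = −0.75 · ln(0.657143) = −0.75 · (-0.419854) = 0.3149.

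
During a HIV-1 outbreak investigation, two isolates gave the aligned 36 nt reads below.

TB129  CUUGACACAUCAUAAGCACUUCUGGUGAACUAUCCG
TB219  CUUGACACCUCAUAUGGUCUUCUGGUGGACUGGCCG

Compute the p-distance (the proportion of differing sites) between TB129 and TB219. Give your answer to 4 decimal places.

0.1944

Differing sites — 9:A/C; 15:A/U; 17:C/G; 18:A/U; 28:A/G; 32:A/G; 33:U/G.
There are 7 differences over 36 sites, so p = 7/36 = 0.1944.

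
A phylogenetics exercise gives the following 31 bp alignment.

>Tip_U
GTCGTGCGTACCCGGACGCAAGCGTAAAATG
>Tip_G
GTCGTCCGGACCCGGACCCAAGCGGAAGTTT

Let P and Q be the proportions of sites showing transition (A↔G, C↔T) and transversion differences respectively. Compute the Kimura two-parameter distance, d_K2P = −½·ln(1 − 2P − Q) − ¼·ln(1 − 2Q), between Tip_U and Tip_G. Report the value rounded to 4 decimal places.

Differing sites — 6:G/C (Tv); 9:T/G (Tv); 18:G/C (Tv); 25:T/G (Tv); 28:A/G (Ti); 29:A/T (Tv); 31:G/T (Tv).
Of the 7 differences, 1 transition and 6 transversions over 31 sites: P = 1/31 = 0.032258, Q = 6/31 = 0.193548.
d = −0.5·ln(0.741936) − 0.25·ln(0.612904) = −0.5·(-0.298492) − 0.25·(-0.489547) = 0.2716.

0.2716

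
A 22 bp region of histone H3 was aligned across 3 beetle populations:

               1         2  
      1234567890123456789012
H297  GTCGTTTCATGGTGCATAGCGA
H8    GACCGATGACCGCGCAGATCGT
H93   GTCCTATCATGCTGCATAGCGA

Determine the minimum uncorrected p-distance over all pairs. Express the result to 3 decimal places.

Pairwise Hamming distances:
  H297 vs H8: 11
  H297 vs H93: 3
  H8 vs H93: 10
The smallest is 3 mismatches, between H297 and H93; p = 3/22 = 0.136.

0.136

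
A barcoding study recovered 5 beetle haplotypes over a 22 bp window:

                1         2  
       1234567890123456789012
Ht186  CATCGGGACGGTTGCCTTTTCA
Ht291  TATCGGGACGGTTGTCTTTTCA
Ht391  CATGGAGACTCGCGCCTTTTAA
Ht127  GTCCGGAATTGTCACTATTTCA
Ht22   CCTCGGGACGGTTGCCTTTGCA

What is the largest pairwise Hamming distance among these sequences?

13

Pairwise Hamming distances:
  Ht186 vs Ht291: 2
  Ht186 vs Ht391: 7
  Ht186 vs Ht127: 10
  Ht186 vs Ht22: 2
  Ht291 vs Ht391: 9
  Ht291 vs Ht127: 11
  Ht291 vs Ht22: 4
  Ht391 vs Ht127: 13
  Ht391 vs Ht22: 9
  Ht127 vs Ht22: 11
The largest is 13, between Ht391 and Ht127.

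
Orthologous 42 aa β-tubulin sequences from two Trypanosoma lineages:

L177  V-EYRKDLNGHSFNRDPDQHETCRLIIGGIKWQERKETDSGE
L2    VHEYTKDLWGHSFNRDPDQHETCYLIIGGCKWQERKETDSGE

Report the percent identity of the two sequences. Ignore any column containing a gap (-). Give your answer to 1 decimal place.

Excluding the 1 gap column leaves 41 comparable sites.
The sequences differ at positions 5 (R/T), 9 (N/W), 24 (R/Y), 30 (I/C).
37 of the 41 comparable sites match, so the percent identity is 37/41 × 100 = 90.2%.

90.2%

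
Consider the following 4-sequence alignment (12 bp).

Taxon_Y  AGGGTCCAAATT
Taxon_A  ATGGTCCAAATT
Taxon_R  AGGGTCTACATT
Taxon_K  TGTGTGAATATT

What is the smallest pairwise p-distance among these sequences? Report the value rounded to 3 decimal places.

0.083

Pairwise Hamming distances:
  Taxon_Y vs Taxon_A: 1
  Taxon_Y vs Taxon_R: 2
  Taxon_Y vs Taxon_K: 5
  Taxon_A vs Taxon_R: 3
  Taxon_A vs Taxon_K: 6
  Taxon_R vs Taxon_K: 5
The smallest is 1 mismatch, between Taxon_Y and Taxon_A; p = 1/12 = 0.083.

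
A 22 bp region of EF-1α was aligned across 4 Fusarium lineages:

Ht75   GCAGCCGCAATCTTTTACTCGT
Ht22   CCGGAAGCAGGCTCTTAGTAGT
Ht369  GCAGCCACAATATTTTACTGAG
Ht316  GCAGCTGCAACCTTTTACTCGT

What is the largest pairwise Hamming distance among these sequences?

Pairwise Hamming distances:
  Ht75 vs Ht22: 9
  Ht75 vs Ht369: 5
  Ht75 vs Ht316: 2
  Ht22 vs Ht369: 13
  Ht22 vs Ht316: 9
  Ht369 vs Ht316: 7
The largest is 13, between Ht22 and Ht369.

13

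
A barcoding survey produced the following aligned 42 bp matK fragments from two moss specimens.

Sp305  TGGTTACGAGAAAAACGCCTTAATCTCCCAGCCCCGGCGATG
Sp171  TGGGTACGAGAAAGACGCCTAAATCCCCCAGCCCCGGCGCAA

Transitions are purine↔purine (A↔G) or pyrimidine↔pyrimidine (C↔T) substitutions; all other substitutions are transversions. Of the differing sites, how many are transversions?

Mismatches occur at site 4 (T↔G, transversion), site 14 (A↔G, transition), site 21 (T↔A, transversion), site 26 (T↔C, transition), site 40 (A↔C, transversion), site 41 (T↔A, transversion), site 42 (G↔A, transition).
Of the 7 differences, 3 transitions and 4 transversions, so the answer is 4.

4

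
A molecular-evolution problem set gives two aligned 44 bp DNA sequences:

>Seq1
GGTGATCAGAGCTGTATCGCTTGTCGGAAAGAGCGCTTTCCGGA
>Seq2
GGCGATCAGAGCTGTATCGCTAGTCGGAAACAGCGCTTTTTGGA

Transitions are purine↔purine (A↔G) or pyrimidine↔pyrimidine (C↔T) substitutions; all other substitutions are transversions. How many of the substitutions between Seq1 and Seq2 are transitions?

The sequences differ at positions 3 (T/C, transition), 22 (T/A, transversion), 31 (G/C, transversion), 40 (C/T, transition), 41 (C/T, transition).
Of the 5 differences, 3 transitions and 2 transversions, so the answer is 3.

3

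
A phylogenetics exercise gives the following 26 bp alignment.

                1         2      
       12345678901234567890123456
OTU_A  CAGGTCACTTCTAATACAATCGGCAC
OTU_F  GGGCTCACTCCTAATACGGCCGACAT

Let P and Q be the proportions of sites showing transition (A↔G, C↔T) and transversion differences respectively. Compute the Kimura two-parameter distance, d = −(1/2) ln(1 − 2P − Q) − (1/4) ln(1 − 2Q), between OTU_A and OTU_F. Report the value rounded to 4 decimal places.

0.5195

Differing sites — 1:C/G (Tv); 2:A/G (Ti); 4:G/C (Tv); 10:T/C (Ti); 18:A/G (Ti); 19:A/G (Ti); 20:T/C (Ti); 23:G/A (Ti); 26:C/T (Ti).
Of the 9 differences, 7 transitions and 2 transversions over 26 sites: P = 7/26 = 0.269231, Q = 2/26 = 0.076923.
d = −0.5·ln(0.384615) − 0.25·ln(0.846154) = −0.5·(-0.955512) − 0.25·(-0.167054) = 0.5195.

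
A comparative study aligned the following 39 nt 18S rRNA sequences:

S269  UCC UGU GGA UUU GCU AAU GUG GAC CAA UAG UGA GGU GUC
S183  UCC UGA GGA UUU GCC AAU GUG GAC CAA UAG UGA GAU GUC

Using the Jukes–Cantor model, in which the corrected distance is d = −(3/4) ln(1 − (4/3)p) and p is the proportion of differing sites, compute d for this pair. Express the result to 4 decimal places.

0.0812

Differing sites — 6:U/A; 15:U/C; 35:G/A.
p = 3/39 = 0.076923.
d = −0.75 · ln(1 − (4/3)·0.076923) = −0.75 · ln(0.897436) = −0.75 · (-0.108213) = 0.0812.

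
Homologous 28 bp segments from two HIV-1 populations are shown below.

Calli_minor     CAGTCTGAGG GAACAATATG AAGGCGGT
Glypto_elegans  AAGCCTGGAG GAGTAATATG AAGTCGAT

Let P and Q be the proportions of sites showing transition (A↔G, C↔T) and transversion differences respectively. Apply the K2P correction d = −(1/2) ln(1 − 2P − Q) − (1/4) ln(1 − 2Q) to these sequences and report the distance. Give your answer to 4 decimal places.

Differing sites — 1:C/A (Tv); 4:T/C (Ti); 8:A/G (Ti); 9:G/A (Ti); 13:A/G (Ti); 14:C/T (Ti); 24:G/T (Tv); 27:G/A (Ti).
Of the 8 differences, 6 transitions and 2 transversions over 28 sites: P = 6/28 = 0.214286, Q = 2/28 = 0.071429.
d = −0.5·ln(0.499999) − 0.25·ln(0.857142) = −0.5·(-0.693149) − 0.25·(-0.154152) = 0.3851.

0.3851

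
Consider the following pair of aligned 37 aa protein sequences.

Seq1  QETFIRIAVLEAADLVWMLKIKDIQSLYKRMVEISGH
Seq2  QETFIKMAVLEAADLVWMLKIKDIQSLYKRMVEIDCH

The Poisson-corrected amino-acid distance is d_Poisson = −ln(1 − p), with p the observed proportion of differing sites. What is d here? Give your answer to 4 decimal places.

0.1144

The sequences differ at positions 6 (R/K), 7 (I/M), 35 (S/D), 36 (G/C).
p = 4/37 = 0.108108.
d = −ln(1 − 0.108108) = −ln(0.891892) = 0.1144.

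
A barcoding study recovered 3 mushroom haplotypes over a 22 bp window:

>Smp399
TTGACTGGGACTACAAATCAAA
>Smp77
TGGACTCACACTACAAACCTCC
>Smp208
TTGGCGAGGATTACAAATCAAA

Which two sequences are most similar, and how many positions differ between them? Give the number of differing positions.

Pairwise Hamming distances:
  Smp399 vs Smp77: 8
  Smp399 vs Smp208: 4
  Smp77 vs Smp208: 11
The smallest is 4, between Smp399 and Smp208.

4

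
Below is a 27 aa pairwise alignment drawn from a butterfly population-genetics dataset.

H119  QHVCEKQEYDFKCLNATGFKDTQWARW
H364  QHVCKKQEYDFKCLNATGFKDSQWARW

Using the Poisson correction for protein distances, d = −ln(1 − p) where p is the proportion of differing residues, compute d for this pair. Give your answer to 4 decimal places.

0.0770

The sequences differ at positions 5 (E/K), 22 (T/S).
p = 2/27 = 0.074074.
d = −ln(1 − 0.074074) = −ln(0.925926) = 0.0770.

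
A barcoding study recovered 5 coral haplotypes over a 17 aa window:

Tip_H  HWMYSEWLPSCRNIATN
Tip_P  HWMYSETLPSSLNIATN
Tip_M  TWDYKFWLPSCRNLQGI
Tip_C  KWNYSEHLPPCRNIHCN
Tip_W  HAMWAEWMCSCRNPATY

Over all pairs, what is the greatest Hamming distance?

13

Pairwise Hamming distances:
  Tip_H vs Tip_P: 3
  Tip_H vs Tip_M: 8
  Tip_H vs Tip_C: 6
  Tip_H vs Tip_W: 7
  Tip_P vs Tip_M: 11
  Tip_P vs Tip_C: 8
  Tip_P vs Tip_W: 10
  Tip_M vs Tip_C: 10
  Tip_M vs Tip_W: 12
  Tip_C vs Tip_W: 13
The largest is 13, between Tip_C and Tip_W.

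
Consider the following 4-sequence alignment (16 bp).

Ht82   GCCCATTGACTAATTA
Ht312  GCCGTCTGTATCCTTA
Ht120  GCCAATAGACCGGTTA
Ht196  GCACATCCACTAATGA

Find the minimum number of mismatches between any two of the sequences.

4

Pairwise Hamming distances:
  Ht82 vs Ht312: 7
  Ht82 vs Ht120: 5
  Ht82 vs Ht196: 4
  Ht312 vs Ht120: 9
  Ht312 vs Ht196: 11
  Ht120 vs Ht196: 8
The smallest is 4, between Ht82 and Ht196.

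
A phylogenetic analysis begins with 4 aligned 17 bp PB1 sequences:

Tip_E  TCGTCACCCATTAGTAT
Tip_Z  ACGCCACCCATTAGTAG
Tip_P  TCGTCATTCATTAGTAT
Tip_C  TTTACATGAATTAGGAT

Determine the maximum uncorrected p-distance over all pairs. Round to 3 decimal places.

0.529

Pairwise Hamming distances:
  Tip_E vs Tip_Z: 3
  Tip_E vs Tip_P: 2
  Tip_E vs Tip_C: 7
  Tip_Z vs Tip_P: 5
  Tip_Z vs Tip_C: 9
  Tip_P vs Tip_C: 6
The largest is 9 mismatches, between Tip_Z and Tip_C; p = 9/17 = 0.529.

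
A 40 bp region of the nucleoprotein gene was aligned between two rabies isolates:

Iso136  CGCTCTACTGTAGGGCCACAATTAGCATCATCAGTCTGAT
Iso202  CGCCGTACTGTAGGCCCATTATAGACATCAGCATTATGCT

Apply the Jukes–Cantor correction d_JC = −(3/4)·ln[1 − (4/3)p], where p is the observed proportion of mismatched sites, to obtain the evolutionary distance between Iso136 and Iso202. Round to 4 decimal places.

0.3831

Differing sites — 4:T/C; 5:C/G; 15:G/C; 19:C/T; 20:A/T; 23:T/A; 24:A/G; 25:G/A; 31:T/G; 34:G/T; 36:C/A; 39:A/C.
p = 12/40 = 0.300000.
d = −0.75 · ln(1 − (4/3)·0.300000) = −0.75 · ln(0.600000) = −0.75 · (-0.510826) = 0.3831.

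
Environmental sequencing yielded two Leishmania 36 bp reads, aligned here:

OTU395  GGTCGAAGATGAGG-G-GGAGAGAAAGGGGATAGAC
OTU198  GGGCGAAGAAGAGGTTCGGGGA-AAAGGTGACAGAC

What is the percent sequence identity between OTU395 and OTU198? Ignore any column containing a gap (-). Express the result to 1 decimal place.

81.8%

Excluding the 3 gap columns leaves 33 comparable sites.
The sequences differ at positions 3 (T/G), 10 (T/A), 16 (G/T), 20 (A/G), 29 (G/T), 32 (T/C).
27 of the 33 comparable sites match, so the percent identity is 27/33 × 100 = 81.8%.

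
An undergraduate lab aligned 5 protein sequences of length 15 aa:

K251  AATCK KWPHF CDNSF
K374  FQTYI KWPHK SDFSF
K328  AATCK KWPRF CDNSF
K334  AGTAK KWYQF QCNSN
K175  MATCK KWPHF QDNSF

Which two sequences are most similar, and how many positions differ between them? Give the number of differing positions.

Pairwise Hamming distances:
  K251 vs K374: 7
  K251 vs K328: 1
  K251 vs K334: 7
  K251 vs K175: 2
  K374 vs K328: 8
  K374 vs K334: 11
  K374 vs K175: 7
  K328 vs K334: 7
  K328 vs K175: 3
  K334 vs K175: 7
The smallest is 1, between K251 and K328.

1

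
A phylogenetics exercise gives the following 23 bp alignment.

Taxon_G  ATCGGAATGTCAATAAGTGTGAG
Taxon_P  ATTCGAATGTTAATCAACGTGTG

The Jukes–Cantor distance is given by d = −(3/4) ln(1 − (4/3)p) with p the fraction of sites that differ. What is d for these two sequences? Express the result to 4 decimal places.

Mismatches occur at site 3 (C→T), site 4 (G→C), site 11 (C→T), site 15 (A→C), site 17 (G→A), site 18 (T→C), site 22 (A→T).
p = 7/23 = 0.304348.
d = −0.75 · ln(1 − (4/3)·0.304348) = −0.75 · ln(0.594203) = −0.75 · (-0.520534) = 0.3904.

0.3904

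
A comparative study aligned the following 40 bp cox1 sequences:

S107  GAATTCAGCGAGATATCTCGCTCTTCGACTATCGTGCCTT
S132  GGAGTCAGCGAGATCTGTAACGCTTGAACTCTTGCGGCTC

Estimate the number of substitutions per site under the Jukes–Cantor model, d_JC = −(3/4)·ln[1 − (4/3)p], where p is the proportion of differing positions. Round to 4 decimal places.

The sequences differ at positions 2 (A/G), 4 (T/G), 15 (A/C), 17 (C/G), 19 (C/A), 20 (G/A), 22 (T/G), 26 (C/G), 27 (G/A), 31 (A/C), 33 (C/T), 35 (T/C), 37 (C/G), 40 (T/C).
p = 14/40 = 0.350000.
d = −0.75 · ln(1 − (4/3)·0.350000) = −0.75 · ln(0.533333) = −0.75 · (-0.628609) = 0.4715.

0.4715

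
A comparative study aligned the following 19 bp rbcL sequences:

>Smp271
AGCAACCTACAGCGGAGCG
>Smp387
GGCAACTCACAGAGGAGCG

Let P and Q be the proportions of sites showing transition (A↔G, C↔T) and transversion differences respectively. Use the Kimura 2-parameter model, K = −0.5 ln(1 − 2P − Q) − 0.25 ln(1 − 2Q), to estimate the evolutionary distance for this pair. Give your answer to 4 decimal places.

0.2576

Mismatches occur at site 1 (A/G, transition), site 7 (C/T, transition), site 8 (T/C, transition), site 13 (C/A, transversion).
Of the 4 differences, 3 transitions and 1 transversion over 19 sites: P = 3/19 = 0.157895, Q = 1/19 = 0.052632.
d = −0.5·ln(0.631578) − 0.25·ln(0.894736) = −0.5·(-0.459534) − 0.25·(-0.111227) = 0.2576.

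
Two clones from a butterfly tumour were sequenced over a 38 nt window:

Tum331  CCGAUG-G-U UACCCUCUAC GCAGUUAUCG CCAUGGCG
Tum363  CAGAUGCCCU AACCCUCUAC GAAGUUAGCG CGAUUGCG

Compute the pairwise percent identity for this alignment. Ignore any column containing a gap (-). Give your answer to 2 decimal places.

80.56%

Excluding the 2 gap columns leaves 36 comparable sites.
Differing sites — 2:C/A; 8:G/C; 11:U/A; 22:C/A; 28:U/G; 32:C/G; 35:G/U.
29 of the 36 comparable sites match, so the percent identity is 29/36 × 100 = 80.56%.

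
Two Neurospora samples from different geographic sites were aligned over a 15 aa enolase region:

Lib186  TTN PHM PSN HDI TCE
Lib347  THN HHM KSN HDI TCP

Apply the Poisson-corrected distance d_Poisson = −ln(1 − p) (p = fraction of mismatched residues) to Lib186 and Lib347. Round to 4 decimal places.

Mismatches occur at site 2 (T/H), site 4 (P/H), site 7 (P/K), site 15 (E/P).
p = 4/15 = 0.266667.
d = −ln(1 − 0.266667) = −ln(0.733333) = 0.3102.

0.3102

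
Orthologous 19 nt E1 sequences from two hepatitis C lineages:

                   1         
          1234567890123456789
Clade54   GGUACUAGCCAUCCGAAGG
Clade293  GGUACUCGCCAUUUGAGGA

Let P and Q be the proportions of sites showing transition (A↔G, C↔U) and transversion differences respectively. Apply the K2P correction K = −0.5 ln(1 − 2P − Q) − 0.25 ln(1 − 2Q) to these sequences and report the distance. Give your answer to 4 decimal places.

0.3487

The sequences differ at positions 7 (A/C, transversion), 13 (C/U, transition), 14 (C/U, transition), 17 (A/G, transition), 19 (G/A, transition).
Of the 5 differences, 4 transitions and 1 transversion over 19 sites: P = 4/19 = 0.210526, Q = 1/19 = 0.052632.
d = −0.5·ln(0.526316) − 0.25·ln(0.894736) = −0.5·(-0.641853) − 0.25·(-0.111227) = 0.3487.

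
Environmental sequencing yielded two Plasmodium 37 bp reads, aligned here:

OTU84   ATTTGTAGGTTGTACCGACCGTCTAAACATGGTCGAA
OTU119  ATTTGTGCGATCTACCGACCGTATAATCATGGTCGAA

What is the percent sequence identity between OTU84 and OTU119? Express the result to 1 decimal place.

Differing sites — 7:A/G; 8:G/C; 10:T/A; 12:G/C; 23:C/A; 27:A/T.
31 of the 37 sites match, so the percent identity is 31/37 × 100 = 83.8%.

83.8%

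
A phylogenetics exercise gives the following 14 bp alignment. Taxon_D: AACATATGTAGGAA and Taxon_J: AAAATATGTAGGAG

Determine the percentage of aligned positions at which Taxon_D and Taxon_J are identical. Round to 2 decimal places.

85.71%

The sequences differ at positions 3 (C/A), 14 (A/G).
12 of the 14 sites match, so the percent identity is 12/14 × 100 = 85.71%.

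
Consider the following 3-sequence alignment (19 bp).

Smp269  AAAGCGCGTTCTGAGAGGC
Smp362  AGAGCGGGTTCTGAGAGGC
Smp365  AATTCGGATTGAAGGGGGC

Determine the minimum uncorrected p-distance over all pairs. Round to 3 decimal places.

0.105

Pairwise Hamming distances:
  Smp269 vs Smp362: 2
  Smp269 vs Smp365: 9
  Smp362 vs Smp365: 9
The smallest is 2 mismatches, between Smp269 and Smp362; p = 2/19 = 0.105.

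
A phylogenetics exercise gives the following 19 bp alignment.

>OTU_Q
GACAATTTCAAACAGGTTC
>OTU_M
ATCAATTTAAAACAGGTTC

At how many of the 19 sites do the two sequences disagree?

The sequences differ at positions 1 (G/A), 2 (A/T), 9 (C/A).
That gives 3 mismatches out of 19 aligned sites, so the Hamming distance is 3.

3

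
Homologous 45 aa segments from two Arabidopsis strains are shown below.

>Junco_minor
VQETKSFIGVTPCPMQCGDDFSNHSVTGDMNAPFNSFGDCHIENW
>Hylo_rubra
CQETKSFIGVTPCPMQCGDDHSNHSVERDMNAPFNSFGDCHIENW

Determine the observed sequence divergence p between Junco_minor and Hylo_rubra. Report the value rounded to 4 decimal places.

0.0889

Differing sites — 1:V/C; 21:F/H; 27:T/E; 28:G/R.
There are 4 differences over 45 sites, so p = 4/45 = 0.0889.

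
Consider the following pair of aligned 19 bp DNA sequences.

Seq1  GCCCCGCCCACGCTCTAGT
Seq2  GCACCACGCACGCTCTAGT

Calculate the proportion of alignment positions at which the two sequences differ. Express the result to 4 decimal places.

Mismatches occur at site 3 (C→A), site 6 (G→A), site 8 (C→G).
There are 3 differences over 19 sites, so p = 3/19 = 0.1579.

0.1579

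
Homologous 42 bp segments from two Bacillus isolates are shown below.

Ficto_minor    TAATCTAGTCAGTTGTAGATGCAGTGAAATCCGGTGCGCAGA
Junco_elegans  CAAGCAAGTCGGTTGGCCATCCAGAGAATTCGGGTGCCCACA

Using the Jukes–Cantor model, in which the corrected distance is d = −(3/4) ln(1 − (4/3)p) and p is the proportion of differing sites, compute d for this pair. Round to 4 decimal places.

The sequences differ at positions 1 (T/C), 4 (T/G), 6 (T/A), 11 (A/G), 16 (T/G), 17 (A/C), 18 (G/C), 21 (G/C), 25 (T/A), 29 (A/T), 32 (C/G), 38 (G/C), 41 (G/C).
p = 13/42 = 0.309524.
d = −0.75 · ln(1 − (4/3)·0.309524) = −0.75 · ln(0.587301) = −0.75 · (-0.532218) = 0.3992.

0.3992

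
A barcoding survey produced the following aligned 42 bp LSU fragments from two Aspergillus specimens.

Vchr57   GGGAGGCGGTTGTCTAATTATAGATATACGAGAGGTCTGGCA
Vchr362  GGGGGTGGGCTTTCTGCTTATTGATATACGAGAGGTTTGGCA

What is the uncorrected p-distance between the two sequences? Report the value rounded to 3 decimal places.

0.214

Differing sites — 4:A/G; 6:G/T; 7:C/G; 10:T/C; 12:G/T; 16:A/G; 17:A/C; 22:A/T; 37:C/T.
There are 9 differences over 42 sites, so p = 9/42 = 0.214.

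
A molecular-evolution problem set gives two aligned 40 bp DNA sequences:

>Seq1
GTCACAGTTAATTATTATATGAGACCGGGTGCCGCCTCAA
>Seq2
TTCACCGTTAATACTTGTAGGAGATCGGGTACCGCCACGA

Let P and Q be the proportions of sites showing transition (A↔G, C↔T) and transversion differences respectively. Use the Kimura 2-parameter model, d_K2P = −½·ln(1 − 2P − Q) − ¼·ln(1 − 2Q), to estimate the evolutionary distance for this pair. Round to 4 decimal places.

0.3046

Differing sites — 1:G/T (Tv); 6:A/C (Tv); 13:T/A (Tv); 14:A/C (Tv); 17:A/G (Ti); 20:T/G (Tv); 25:C/T (Ti); 31:G/A (Ti); 37:T/A (Tv); 39:A/G (Ti).
Of the 10 differences, 4 transitions and 6 transversions over 40 sites: P = 4/40 = 0.100000, Q = 6/40 = 0.150000.
d = −0.5·ln(0.650000) − 0.25·ln(0.700000) = −0.5·(-0.430783) − 0.25·(-0.356675) = 0.3046.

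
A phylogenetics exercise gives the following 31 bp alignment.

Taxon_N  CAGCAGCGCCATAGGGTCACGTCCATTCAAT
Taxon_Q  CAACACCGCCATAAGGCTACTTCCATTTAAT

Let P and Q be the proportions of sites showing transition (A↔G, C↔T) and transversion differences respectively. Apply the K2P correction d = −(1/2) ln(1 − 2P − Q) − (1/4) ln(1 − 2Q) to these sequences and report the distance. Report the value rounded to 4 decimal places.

Mismatches occur at site 3 (G/A, transition), site 6 (G/C, transversion), site 14 (G/A, transition), site 17 (T/C, transition), site 18 (C/T, transition), site 21 (G/T, transversion), site 28 (C/T, transition).
Of the 7 differences, 5 transitions and 2 transversions over 31 sites: P = 5/31 = 0.161290, Q = 2/31 = 0.064516.
d = −0.5·ln(0.612904) − 0.25·ln(0.870968) = −0.5·(-0.489547) − 0.25·(-0.138150) = 0.2793.

0.2793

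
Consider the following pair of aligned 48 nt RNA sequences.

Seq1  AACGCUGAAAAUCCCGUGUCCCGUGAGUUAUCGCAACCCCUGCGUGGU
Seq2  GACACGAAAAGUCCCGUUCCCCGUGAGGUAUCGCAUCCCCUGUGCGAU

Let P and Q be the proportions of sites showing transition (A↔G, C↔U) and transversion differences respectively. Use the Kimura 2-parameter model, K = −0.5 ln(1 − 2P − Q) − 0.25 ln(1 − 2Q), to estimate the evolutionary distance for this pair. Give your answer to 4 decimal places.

0.3151

The sequences differ at positions 1 (A/G, transition), 4 (G/A, transition), 6 (U/G, transversion), 7 (G/A, transition), 11 (A/G, transition), 18 (G/U, transversion), 19 (U/C, transition), 28 (U/G, transversion), 36 (A/U, transversion), 43 (C/U, transition), 45 (U/C, transition), 47 (G/A, transition).
Of the 12 differences, 8 transitions and 4 transversions over 48 sites: P = 8/48 = 0.166667, Q = 4/48 = 0.083333.
d = −0.5·ln(0.583333) − 0.25·ln(0.833334) = −0.5·(-0.538997) − 0.25·(-0.182321) = 0.3151.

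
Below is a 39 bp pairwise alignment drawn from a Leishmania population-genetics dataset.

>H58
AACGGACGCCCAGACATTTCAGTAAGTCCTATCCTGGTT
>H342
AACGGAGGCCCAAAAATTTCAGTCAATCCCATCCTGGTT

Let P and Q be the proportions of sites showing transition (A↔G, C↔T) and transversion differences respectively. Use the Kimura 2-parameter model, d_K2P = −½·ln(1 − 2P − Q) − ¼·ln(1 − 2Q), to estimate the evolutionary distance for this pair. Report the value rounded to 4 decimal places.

0.1729

The sequences differ at positions 7 (C/G, transversion), 13 (G/A, transition), 15 (C/A, transversion), 24 (A/C, transversion), 26 (G/A, transition), 30 (T/C, transition).
Of the 6 differences, 3 transitions and 3 transversions over 39 sites: P = 3/39 = 0.076923, Q = 3/39 = 0.076923.
d = −0.5·ln(0.769231) − 0.25·ln(0.846154) = −0.5·(-0.262364) − 0.25·(-0.167054) = 0.1729.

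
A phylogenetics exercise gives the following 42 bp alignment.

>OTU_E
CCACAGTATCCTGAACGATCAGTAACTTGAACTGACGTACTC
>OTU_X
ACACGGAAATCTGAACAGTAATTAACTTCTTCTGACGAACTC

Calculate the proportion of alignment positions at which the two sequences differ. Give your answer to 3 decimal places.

0.310

Differing sites — 1:C/A; 5:A/G; 7:T/A; 9:T/A; 10:C/T; 17:G/A; 18:A/G; 20:C/A; 22:G/T; 29:G/C; 30:A/T; 31:A/T; 38:T/A.
There are 13 differences over 42 sites, so p = 13/42 = 0.310.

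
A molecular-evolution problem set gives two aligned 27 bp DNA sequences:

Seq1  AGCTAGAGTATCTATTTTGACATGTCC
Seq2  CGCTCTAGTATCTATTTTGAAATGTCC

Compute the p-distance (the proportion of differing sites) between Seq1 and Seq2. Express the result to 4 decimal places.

0.1481

Mismatches occur at site 1 (A↔C), site 5 (A↔C), site 6 (G↔T), site 21 (C↔A).
There are 4 differences over 27 sites, so p = 4/27 = 0.1481.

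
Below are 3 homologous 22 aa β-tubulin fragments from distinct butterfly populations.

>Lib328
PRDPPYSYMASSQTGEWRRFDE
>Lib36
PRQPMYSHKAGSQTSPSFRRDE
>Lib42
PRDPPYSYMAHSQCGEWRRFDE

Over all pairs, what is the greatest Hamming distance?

11

Pairwise Hamming distances:
  Lib328 vs Lib36: 10
  Lib328 vs Lib42: 2
  Lib36 vs Lib42: 11
The largest is 11, between Lib36 and Lib42.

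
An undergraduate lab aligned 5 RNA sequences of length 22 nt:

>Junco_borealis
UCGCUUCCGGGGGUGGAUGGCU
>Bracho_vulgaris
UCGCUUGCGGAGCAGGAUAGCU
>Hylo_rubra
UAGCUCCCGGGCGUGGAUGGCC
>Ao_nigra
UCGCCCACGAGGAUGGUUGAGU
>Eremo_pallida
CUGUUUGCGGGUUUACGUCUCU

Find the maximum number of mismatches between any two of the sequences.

15

Pairwise Hamming distances:
  Junco_borealis vs Bracho_vulgaris: 5
  Junco_borealis vs Hylo_rubra: 4
  Junco_borealis vs Ao_nigra: 8
  Junco_borealis vs Eremo_pallida: 11
  Bracho_vulgaris vs Hylo_rubra: 9
  Bracho_vulgaris vs Ao_nigra: 11
  Bracho_vulgaris vs Eremo_pallida: 12
  Hylo_rubra vs Ao_nigra: 10
  Hylo_rubra vs Eremo_pallida: 13
  Ao_nigra vs Eremo_pallida: 15
The largest is 15, between Ao_nigra and Eremo_pallida.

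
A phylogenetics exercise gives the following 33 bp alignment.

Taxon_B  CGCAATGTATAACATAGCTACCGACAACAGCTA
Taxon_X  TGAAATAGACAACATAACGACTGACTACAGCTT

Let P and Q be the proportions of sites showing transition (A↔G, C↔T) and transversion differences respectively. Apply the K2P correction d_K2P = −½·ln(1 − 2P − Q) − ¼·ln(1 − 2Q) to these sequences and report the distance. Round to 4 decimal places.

0.3933

The sequences differ at positions 1 (C/T, transition), 3 (C/A, transversion), 7 (G/A, transition), 8 (T/G, transversion), 10 (T/C, transition), 17 (G/A, transition), 19 (T/G, transversion), 22 (C/T, transition), 26 (A/T, transversion), 33 (A/T, transversion).
Of the 10 differences, 5 transitions and 5 transversions over 33 sites: P = 5/33 = 0.151515, Q = 5/33 = 0.151515.
d = −0.5·ln(0.545455) − 0.25·ln(0.696970) = −0.5·(-0.606135) − 0.25·(-0.361013) = 0.3933.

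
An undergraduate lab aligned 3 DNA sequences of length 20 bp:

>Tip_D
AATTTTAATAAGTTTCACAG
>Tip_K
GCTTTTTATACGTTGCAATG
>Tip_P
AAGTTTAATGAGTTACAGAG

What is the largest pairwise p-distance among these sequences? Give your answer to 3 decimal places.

Pairwise Hamming distances:
  Tip_D vs Tip_K: 7
  Tip_D vs Tip_P: 4
  Tip_K vs Tip_P: 9
The largest is 9 mismatches, between Tip_K and Tip_P; p = 9/20 = 0.450.

0.450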